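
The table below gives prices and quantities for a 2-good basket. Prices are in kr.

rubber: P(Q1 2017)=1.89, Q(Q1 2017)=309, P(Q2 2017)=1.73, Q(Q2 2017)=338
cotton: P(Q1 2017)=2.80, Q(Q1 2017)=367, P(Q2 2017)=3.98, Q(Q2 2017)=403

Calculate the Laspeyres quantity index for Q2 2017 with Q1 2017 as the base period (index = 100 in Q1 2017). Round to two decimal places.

109.66

Laspeyres quantity index uses base-period prices as weights.
ΣP(Q1 2017)·Q(Q2 2017) = 1.89×338 + 2.80×403 = 638.82 + 1128.4 = 1767.22
ΣP(Q1 2017)·Q(Q1 2017) = 1.89×309 + 2.80×367 = 584.01 + 1027.6 = 1611.61
Index = 1767.22 / 1611.61 × 100 = 109.6556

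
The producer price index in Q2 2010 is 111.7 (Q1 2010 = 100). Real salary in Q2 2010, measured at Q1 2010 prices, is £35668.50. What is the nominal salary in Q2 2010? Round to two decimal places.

39841.71

Nominal = Real × (Index/100) = 35668.50 × (111.7/100)
        = 35668.50 × 1.117 = 39841.7145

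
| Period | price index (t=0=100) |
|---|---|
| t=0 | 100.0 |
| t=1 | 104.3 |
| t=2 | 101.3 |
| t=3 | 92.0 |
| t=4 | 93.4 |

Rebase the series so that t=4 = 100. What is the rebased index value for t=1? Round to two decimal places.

Rebased(t=1) = 104.3 / 93.4 × 100 = 111.6702

111.67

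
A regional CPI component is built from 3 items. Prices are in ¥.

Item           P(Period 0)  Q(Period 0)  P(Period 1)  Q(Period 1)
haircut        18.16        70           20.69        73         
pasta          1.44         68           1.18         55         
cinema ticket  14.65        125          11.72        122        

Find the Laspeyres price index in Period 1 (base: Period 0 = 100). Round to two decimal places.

Laspeyres price index uses base-period quantities as weights.
ΣP(Period 1)·Q(Period 0) = 20.69×70 + 1.18×68 + 11.72×125 = 1448.3 + 80.24 + 1465 = 2993.54
ΣP(Period 0)·Q(Period 0) = 18.16×70 + 1.44×68 + 14.65×125 = 1271.2 + 97.92 + 1831.25 = 3200.37
Index = 2993.54 / 3200.37 × 100 = 93.5373

93.54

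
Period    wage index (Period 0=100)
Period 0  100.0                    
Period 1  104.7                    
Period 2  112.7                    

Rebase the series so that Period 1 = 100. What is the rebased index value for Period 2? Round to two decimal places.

Rebased(Period 2) = 112.7 / 104.7 × 100 = 107.6409

107.64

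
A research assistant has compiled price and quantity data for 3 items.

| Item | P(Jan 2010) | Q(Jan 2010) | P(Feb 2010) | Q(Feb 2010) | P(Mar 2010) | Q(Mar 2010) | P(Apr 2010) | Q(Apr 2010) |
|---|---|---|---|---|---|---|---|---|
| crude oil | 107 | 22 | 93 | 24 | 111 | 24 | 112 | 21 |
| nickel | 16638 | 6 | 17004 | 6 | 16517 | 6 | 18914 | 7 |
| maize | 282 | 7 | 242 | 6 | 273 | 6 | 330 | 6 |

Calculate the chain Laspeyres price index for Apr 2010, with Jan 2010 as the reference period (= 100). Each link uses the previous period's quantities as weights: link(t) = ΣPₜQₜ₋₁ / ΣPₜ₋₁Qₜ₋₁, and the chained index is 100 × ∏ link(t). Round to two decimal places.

Link Jan 2010→Feb 2010:
ΣP(Feb 2010)Q(Jan 2010) = 93×22 + 17004×6 + 242×7 = 2046 + 102024 + 1694 = 105764
ΣP(Jan 2010)Q(Jan 2010) = 107×22 + 16638×6 + 282×7 = 2354 + 99828 + 1974 = 104156
link = 105764/104156 = 1.015438
Link Feb 2010→Mar 2010:
ΣP(Mar 2010)Q(Feb 2010) = 111×24 + 16517×6 + 273×6 = 2664 + 99102 + 1638 = 103404
ΣP(Feb 2010)Q(Feb 2010) = 93×24 + 17004×6 + 242×6 = 2232 + 102024 + 1452 = 105708
link = 103404/105708 = 0.978204
Link Mar 2010→Apr 2010:
ΣP(Apr 2010)Q(Mar 2010) = 112×24 + 18914×6 + 330×6 = 2688 + 113484 + 1980 = 118152
ΣP(Mar 2010)Q(Mar 2010) = 111×24 + 16517×6 + 273×6 = 2664 + 99102 + 1638 = 103404
link = 118152/103404 = 1.142625
Chained index = 100 × 1.015438 × 0.978204 × 1.142625 = 113.4976

113.50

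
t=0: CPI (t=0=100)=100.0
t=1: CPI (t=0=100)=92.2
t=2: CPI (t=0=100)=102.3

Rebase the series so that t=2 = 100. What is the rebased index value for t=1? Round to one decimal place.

90.1

Rebased(t=1) = 92.2 / 102.3 × 100 = 90.1271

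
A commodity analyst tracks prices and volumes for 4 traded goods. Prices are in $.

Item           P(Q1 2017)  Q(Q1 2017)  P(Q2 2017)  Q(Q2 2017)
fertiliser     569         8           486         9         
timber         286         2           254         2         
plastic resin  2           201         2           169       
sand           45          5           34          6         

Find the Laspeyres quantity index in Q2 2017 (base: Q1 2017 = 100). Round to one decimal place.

109.6

Laspeyres quantity index uses base-period prices as weights.
ΣP(Q1 2017)·Q(Q2 2017) = 569×9 + 286×2 + 2×169 + 45×6 = 5121 + 572 + 338 + 270 = 6301
ΣP(Q1 2017)·Q(Q1 2017) = 569×8 + 286×2 + 2×201 + 45×5 = 4552 + 572 + 402 + 225 = 5751
Index = 6301 / 5751 × 100 = 109.5636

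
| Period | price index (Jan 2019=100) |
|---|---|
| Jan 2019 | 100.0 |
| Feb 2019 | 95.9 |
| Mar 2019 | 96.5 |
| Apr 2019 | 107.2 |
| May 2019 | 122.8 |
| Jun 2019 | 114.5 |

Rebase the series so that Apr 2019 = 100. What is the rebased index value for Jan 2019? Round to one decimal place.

93.3

Rebased(Jan 2019) = 100.0 / 107.2 × 100 = 93.2836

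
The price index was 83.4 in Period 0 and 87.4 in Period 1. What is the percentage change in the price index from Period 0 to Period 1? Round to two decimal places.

4.80%

Change = (87.4 − 83.4) / 83.4 × 100
       = 4.0 / 83.4 × 100 = 4.7962%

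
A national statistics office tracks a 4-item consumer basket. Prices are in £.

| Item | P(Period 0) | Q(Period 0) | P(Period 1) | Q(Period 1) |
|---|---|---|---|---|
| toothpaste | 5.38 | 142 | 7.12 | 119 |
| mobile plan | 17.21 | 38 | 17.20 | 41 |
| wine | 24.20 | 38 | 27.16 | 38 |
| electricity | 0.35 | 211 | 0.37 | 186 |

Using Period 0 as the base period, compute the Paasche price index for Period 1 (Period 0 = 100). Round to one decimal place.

113.9

Paasche price index uses current-period quantities as weights.
ΣP(Period 1)·Q(Period 1) = 7.12×119 + 17.20×41 + 27.16×38 + 0.37×186 = 847.28 + 705.2 + 1032.08 + 68.82 = 2653.38
ΣP(Period 0)·Q(Period 1) = 5.38×119 + 17.21×41 + 24.20×38 + 0.35×186 = 640.22 + 705.61 + 919.6 + 65.1 = 2330.53
Index = 2653.38 / 2330.53 × 100 = 113.8531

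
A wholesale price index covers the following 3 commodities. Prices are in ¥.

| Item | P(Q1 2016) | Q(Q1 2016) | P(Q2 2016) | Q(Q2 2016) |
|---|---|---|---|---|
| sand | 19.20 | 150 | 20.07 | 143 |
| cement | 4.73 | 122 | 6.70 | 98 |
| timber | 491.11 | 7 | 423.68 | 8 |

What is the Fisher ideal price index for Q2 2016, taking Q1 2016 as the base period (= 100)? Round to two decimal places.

97.71

Laspeyres component (base-period weights):
ΣP(Q2 2016)Q(Q1 2016) = 20.07×150 + 6.70×122 + 423.68×7 = 3010.5 + 817.4 + 2965.76 = 6793.66
ΣP(Q1 2016)Q(Q1 2016) = 19.20×150 + 4.73×122 + 491.11×7 = 2880 + 577.06 + 3437.77 = 6894.83
L = 6793.66 / 6894.83 × 100 = 98.5327
Paasche component (current-period weights):
ΣP(Q2 2016)Q(Q2 2016) = 20.07×143 + 6.70×98 + 423.68×8 = 2870.01 + 656.6 + 3389.44 = 6916.05
ΣP(Q1 2016)Q(Q2 2016) = 19.20×143 + 4.73×98 + 491.11×8 = 2745.6 + 463.54 + 3928.88 = 7138.02
P = 6916.05 / 7138.02 × 100 = 96.8903
Fisher = √(L × P) = √(98.5327 × 96.8903) = 97.7080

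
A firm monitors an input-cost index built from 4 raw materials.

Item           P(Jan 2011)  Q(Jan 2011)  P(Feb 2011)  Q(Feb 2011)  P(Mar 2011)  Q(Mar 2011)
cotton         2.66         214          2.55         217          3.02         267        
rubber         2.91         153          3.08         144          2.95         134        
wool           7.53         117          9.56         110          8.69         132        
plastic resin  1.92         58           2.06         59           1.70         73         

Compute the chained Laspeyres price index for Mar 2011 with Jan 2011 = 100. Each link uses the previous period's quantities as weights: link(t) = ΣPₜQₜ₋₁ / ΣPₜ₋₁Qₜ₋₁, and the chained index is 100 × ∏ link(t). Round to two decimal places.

110.62

Link Jan 2011→Feb 2011:
ΣP(Feb 2011)Q(Jan 2011) = 2.55×214 + 3.08×153 + 9.56×117 + 2.06×58 = 545.7 + 471.24 + 1118.52 + 119.48 = 2254.94
ΣP(Jan 2011)Q(Jan 2011) = 2.66×214 + 2.91×153 + 7.53×117 + 1.92×58 = 569.24 + 445.23 + 881.01 + 111.36 = 2006.84
link = 2254.94/2006.84 = 1.123627
Link Feb 2011→Mar 2011:
ΣP(Mar 2011)Q(Feb 2011) = 3.02×217 + 2.95×144 + 8.69×110 + 1.70×59 = 655.34 + 424.8 + 955.9 + 100.3 = 2136.34
ΣP(Feb 2011)Q(Feb 2011) = 2.55×217 + 3.08×144 + 9.56×110 + 2.06×59 = 553.35 + 443.52 + 1051.6 + 121.54 = 2170.01
link = 2136.34/2170.01 = 0.984484
Chained index = 100 × 1.123627 × 0.984484 = 110.6193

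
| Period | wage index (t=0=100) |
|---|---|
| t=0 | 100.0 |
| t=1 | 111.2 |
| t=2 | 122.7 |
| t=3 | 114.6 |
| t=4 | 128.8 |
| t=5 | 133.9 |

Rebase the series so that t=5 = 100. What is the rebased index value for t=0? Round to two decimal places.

Rebased(t=0) = 100.0 / 133.9 × 100 = 74.6826

74.68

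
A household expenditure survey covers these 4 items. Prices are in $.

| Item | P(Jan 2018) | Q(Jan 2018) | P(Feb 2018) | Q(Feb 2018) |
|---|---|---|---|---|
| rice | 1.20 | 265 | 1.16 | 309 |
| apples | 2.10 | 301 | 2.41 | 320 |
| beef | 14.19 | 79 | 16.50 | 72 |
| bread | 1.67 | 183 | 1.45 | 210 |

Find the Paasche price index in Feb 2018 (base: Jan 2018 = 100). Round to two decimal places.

108.57

Paasche price index uses current-period quantities as weights.
ΣP(Feb 2018)·Q(Feb 2018) = 1.16×309 + 2.41×320 + 16.50×72 + 1.45×210 = 358.44 + 771.2 + 1188 + 304.5 = 2622.14
ΣP(Jan 2018)·Q(Feb 2018) = 1.20×309 + 2.10×320 + 14.19×72 + 1.67×210 = 370.8 + 672 + 1021.68 + 350.7 = 2415.18
Index = 2622.14 / 2415.18 × 100 = 108.5691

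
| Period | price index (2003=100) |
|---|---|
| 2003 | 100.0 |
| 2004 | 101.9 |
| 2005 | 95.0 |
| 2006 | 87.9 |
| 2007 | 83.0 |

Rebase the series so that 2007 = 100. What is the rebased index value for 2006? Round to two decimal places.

105.90

Rebased(2006) = 87.9 / 83.0 × 100 = 105.9036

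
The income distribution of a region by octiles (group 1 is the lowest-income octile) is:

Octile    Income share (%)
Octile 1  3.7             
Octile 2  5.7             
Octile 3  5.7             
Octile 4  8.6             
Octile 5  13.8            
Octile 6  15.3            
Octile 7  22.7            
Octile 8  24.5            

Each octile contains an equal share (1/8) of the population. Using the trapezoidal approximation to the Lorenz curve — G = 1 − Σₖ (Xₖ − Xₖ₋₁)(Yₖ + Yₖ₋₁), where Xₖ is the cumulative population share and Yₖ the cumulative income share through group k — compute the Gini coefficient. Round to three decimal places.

0.331

Cumulative income shares Yₖ: 0.0370, 0.0940, 0.1510, 0.2370, 0.3750, 0.5280, 0.7550, 1.0000
Σ (Xₖ−Xₖ₋₁)(Yₖ+Yₖ₋₁) = (1/8)(0.0370+0.0000) + (1/8)(0.0940+0.0370) + (1/8)(0.1510+0.0940) + (1/8)(0.2370+0.1510) + (1/8)(0.3750+0.2370) + (1/8)(0.5280+0.3750) + (1/8)(0.7550+0.5280) + (1/8)(1.0000+0.7550)
  = 0.0046 + 0.0164 + 0.0306 + 0.0485 + 0.0765 + 0.1129 + 0.1604 + 0.2194 = 0.6693
G = 1 − 0.6693 = 0.3307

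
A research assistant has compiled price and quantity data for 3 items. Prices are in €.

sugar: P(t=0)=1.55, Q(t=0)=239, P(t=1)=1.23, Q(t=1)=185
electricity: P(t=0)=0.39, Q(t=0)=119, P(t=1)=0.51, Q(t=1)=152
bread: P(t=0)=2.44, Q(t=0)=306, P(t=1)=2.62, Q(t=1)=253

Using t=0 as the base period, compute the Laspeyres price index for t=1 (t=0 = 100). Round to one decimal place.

99.4

Laspeyres price index uses base-period quantities as weights.
ΣP(t=1)·Q(t=0) = 1.23×239 + 0.51×119 + 2.62×306 = 293.97 + 60.69 + 801.72 = 1156.38
ΣP(t=0)·Q(t=0) = 1.55×239 + 0.39×119 + 2.44×306 = 370.45 + 46.41 + 746.64 = 1163.5
Index = 1156.38 / 1163.5 × 100 = 99.3881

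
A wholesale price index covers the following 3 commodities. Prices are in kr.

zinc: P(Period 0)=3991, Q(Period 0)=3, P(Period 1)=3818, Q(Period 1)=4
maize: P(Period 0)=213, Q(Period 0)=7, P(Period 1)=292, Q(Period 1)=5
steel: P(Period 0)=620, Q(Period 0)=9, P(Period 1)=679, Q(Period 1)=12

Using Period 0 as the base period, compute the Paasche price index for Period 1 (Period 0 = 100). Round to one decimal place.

101.7

Paasche price index uses current-period quantities as weights.
ΣP(Period 1)·Q(Period 1) = 3818×4 + 292×5 + 679×12 = 15272 + 1460 + 8148 = 24880
ΣP(Period 0)·Q(Period 1) = 3991×4 + 213×5 + 620×12 = 15964 + 1065 + 7440 = 24469
Index = 24880 / 24469 × 100 = 101.6797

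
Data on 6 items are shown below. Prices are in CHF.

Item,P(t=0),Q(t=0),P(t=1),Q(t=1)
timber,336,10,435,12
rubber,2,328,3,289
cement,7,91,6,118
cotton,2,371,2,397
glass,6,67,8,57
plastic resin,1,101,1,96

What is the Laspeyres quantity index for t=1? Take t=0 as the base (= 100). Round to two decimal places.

Laspeyres quantity index uses base-period prices as weights.
ΣP(t=0)·Q(t=1) = 336×12 + 2×289 + 7×118 + 2×397 + 6×57 + 1×96 = 4032 + 578 + 826 + 794 + 342 + 96 = 6668
ΣP(t=0)·Q(t=0) = 336×10 + 2×328 + 7×91 + 2×371 + 6×67 + 1×101 = 3360 + 656 + 637 + 742 + 402 + 101 = 5898
Index = 6668 / 5898 × 100 = 113.0553

113.06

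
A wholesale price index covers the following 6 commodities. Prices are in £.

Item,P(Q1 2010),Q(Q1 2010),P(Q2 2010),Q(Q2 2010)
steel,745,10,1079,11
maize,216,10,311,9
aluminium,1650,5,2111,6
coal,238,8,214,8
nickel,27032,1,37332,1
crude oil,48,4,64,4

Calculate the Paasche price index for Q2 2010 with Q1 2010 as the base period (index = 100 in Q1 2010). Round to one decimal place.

Paasche price index uses current-period quantities as weights.
ΣP(Q2 2010)·Q(Q2 2010) = 1079×11 + 311×9 + 2111×6 + 214×8 + 37332×1 + 64×4 = 11869 + 2799 + 12666 + 1712 + 37332 + 256 = 66634
ΣP(Q1 2010)·Q(Q2 2010) = 745×11 + 216×9 + 1650×6 + 238×8 + 27032×1 + 48×4 = 8195 + 1944 + 9900 + 1904 + 27032 + 192 = 49167
Index = 66634 / 49167 × 100 = 135.5259

135.5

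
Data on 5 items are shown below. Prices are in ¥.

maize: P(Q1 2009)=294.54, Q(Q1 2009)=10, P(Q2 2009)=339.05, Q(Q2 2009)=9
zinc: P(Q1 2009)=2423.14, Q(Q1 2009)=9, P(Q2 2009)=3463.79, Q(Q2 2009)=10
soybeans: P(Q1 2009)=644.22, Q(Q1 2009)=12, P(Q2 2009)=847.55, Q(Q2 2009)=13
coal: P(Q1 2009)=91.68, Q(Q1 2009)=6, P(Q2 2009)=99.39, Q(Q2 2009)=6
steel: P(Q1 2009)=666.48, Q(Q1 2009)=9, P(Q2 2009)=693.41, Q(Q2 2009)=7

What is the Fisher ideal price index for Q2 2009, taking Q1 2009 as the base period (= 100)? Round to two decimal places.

132.97

Laspeyres component (base-period weights):
ΣP(Q2 2009)Q(Q1 2009) = 339.05×10 + 3463.79×9 + 847.55×12 + 99.39×6 + 693.41×9 = 3390.5 + 31174.11 + 10170.6 + 596.34 + 6240.69 = 51572.24
ΣP(Q1 2009)Q(Q1 2009) = 294.54×10 + 2423.14×9 + 644.22×12 + 91.68×6 + 666.48×9 = 2945.4 + 21808.26 + 7730.64 + 550.08 + 5998.32 = 39032.7
L = 51572.24 / 39032.7 × 100 = 132.1257
Paasche component (current-period weights):
ΣP(Q2 2009)Q(Q2 2009) = 339.05×9 + 3463.79×10 + 847.55×13 + 99.39×6 + 693.41×7 = 3051.45 + 34637.9 + 11018.15 + 596.34 + 4853.87 = 54157.71
ΣP(Q1 2009)Q(Q2 2009) = 294.54×9 + 2423.14×10 + 644.22×13 + 91.68×6 + 666.48×7 = 2650.86 + 24231.4 + 8374.86 + 550.08 + 4665.36 = 40472.56
P = 54157.71 / 40472.56 × 100 = 133.8134
Fisher = √(L × P) = √(132.1257 × 133.8134) = 132.9669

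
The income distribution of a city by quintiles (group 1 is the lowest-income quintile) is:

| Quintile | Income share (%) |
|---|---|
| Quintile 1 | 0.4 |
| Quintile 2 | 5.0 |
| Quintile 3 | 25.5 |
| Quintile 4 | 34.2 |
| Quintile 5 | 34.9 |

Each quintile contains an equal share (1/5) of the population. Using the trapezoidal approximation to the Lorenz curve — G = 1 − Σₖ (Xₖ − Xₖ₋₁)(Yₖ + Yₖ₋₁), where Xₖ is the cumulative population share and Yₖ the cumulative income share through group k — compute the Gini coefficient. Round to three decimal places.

0.393

Cumulative income shares Yₖ: 0.0040, 0.0540, 0.3090, 0.6510, 1.0000
Σ (Xₖ−Xₖ₋₁)(Yₖ+Yₖ₋₁) = (1/5)(0.0040+0.0000) + (1/5)(0.0540+0.0040) + (1/5)(0.3090+0.0540) + (1/5)(0.6510+0.3090) + (1/5)(1.0000+0.6510)
  = 0.0008 + 0.0116 + 0.0726 + 0.1920 + 0.3302 = 0.6072
G = 1 − 0.6072 = 0.3928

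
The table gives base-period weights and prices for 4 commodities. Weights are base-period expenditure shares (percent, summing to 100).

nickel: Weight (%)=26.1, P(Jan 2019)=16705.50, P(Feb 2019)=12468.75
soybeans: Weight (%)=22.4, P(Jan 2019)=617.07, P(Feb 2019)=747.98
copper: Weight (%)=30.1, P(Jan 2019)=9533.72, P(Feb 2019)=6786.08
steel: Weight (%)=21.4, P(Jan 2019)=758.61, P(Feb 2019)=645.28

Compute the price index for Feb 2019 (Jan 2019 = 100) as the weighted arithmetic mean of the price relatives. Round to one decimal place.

nickel: 26.1 × (12468.75/16705.50) = 26.1 × 0.746386 = 19.4807
soybeans: 22.4 × (747.98/617.07) = 22.4 × 1.212148 = 27.1521
copper: 30.1 × (6786.08/9533.72) = 30.1 × 0.711798 = 21.4251
steel: 21.4 × (645.28/758.61) = 21.4 × 0.850608 = 18.2030
Index = Σ wᵢ·(p₁ᵢ/p₀ᵢ) = 19.4807 + 27.1521 + 21.4251 + 18.2030 = 86.2609

86.3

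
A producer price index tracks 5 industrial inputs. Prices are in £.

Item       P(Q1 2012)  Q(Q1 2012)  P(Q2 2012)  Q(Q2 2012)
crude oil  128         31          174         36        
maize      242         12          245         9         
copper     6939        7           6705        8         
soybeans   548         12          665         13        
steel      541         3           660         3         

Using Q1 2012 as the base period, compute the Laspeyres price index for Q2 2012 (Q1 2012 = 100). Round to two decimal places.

Laspeyres price index uses base-period quantities as weights.
ΣP(Q2 2012)·Q(Q1 2012) = 174×31 + 245×12 + 6705×7 + 665×12 + 660×3 = 5394 + 2940 + 46935 + 7980 + 1980 = 65229
ΣP(Q1 2012)·Q(Q1 2012) = 128×31 + 242×12 + 6939×7 + 548×12 + 541×3 = 3968 + 2904 + 48573 + 6576 + 1623 = 63644
Index = 65229 / 63644 × 100 = 102.4904

102.49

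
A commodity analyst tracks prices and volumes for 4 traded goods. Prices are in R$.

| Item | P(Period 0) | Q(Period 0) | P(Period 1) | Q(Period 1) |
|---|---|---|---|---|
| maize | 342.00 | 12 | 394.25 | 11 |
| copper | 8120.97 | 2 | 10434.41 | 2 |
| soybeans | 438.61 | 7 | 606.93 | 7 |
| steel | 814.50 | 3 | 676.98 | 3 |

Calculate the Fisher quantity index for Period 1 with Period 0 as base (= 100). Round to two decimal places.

Laspeyres component (base-period weights):
ΣP(Period 0)Q(Period 1) = 342.00×11 + 8120.97×2 + 438.61×7 + 814.50×3 = 3762 + 16241.94 + 3070.27 + 2443.5 = 25517.71
ΣP(Period 0)Q(Period 0) = 342.00×12 + 8120.97×2 + 438.61×7 + 814.50×3 = 4104 + 16241.94 + 3070.27 + 2443.5 = 25859.71
L = 25517.71 / 25859.71 × 100 = 98.6775
Paasche component (current-period weights):
ΣP(Period 1)Q(Period 1) = 394.25×11 + 10434.41×2 + 606.93×7 + 676.98×3 = 4336.75 + 20868.82 + 4248.51 + 2030.94 = 31485.02
ΣP(Period 1)Q(Period 0) = 394.25×12 + 10434.41×2 + 606.93×7 + 676.98×3 = 4731 + 20868.82 + 4248.51 + 2030.94 = 31879.27
P = 31485.02 / 31879.27 × 100 = 98.7633
Fisher = √(L × P) = √(98.6775 × 98.7633) = 98.7204

98.72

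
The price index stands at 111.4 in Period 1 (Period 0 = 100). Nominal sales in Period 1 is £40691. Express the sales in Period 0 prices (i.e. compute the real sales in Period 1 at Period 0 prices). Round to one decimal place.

36526.9

Real = Nominal ÷ (Index/100) = 40691 ÷ (111.4/100)
     = 40691 ÷ 1.114 = 36526.9300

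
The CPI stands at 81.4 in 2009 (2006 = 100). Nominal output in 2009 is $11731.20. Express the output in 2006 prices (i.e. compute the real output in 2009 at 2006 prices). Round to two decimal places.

14411.79

Real = Nominal ÷ (Index/100) = 11731.20 ÷ (81.4/100)
     = 11731.20 ÷ 0.814 = 14411.7936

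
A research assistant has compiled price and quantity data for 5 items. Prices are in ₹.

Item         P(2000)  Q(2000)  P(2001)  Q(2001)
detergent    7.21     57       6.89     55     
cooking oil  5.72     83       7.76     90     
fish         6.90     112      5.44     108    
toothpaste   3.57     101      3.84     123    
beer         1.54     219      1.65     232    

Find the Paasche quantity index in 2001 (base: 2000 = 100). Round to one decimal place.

105.2

Paasche quantity index uses current-period prices as weights.
ΣP(2001)·Q(2001) = 6.89×55 + 7.76×90 + 5.44×108 + 3.84×123 + 1.65×232 = 378.95 + 698.4 + 587.52 + 472.32 + 382.8 = 2519.99
ΣP(2001)·Q(2000) = 6.89×57 + 7.76×83 + 5.44×112 + 3.84×101 + 1.65×219 = 392.73 + 644.08 + 609.28 + 387.84 + 361.35 = 2395.28
Index = 2519.99 / 2395.28 × 100 = 105.2065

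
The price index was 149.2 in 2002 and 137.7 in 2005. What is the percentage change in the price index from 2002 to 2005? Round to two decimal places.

-7.71%

Change = (137.7 − 149.2) / 149.2 × 100
       = -11.5 / 149.2 × 100 = -7.7078%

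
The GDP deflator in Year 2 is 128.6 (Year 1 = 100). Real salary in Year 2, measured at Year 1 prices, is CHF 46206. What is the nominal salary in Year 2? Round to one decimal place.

59420.9

Nominal = Real × (Index/100) = 46206 × (128.6/100)
        = 46206 × 1.286 = 59420.9160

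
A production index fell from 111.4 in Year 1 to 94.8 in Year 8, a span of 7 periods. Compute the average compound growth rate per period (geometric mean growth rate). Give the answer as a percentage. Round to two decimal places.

-2.28%

Growth factor = (94.8/111.4)^(1/7) = (0.850987)^(1/7) = 0.977213
Growth rate = 0.977213 − 1 = -0.022787 = -2.2787%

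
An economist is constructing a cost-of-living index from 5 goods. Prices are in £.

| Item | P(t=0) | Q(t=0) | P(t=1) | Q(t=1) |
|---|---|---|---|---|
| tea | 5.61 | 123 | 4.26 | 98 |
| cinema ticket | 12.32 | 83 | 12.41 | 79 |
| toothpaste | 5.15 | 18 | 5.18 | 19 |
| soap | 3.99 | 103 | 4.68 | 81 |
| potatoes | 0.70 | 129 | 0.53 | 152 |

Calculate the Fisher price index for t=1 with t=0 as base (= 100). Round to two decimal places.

95.33

Laspeyres component (base-period weights):
ΣP(t=1)Q(t=0) = 4.26×123 + 12.41×83 + 5.18×18 + 4.68×103 + 0.53×129 = 523.98 + 1030.03 + 93.24 + 482.04 + 68.37 = 2197.66
ΣP(t=0)Q(t=0) = 5.61×123 + 12.32×83 + 5.15×18 + 3.99×103 + 0.70×129 = 690.03 + 1022.56 + 92.7 + 410.97 + 90.3 = 2306.56
L = 2197.66 / 2306.56 × 100 = 95.2787
Paasche component (current-period weights):
ΣP(t=1)Q(t=1) = 4.26×98 + 12.41×79 + 5.18×19 + 4.68×81 + 0.53×152 = 417.48 + 980.39 + 98.42 + 379.08 + 80.56 = 1955.93
ΣP(t=0)Q(t=1) = 5.61×98 + 12.32×79 + 5.15×19 + 3.99×81 + 0.70×152 = 549.78 + 973.28 + 97.85 + 323.19 + 106.4 = 2050.5
P = 1955.93 / 2050.5 × 100 = 95.3880
Fisher = √(L × P) = √(95.2787 × 95.3880) = 95.3333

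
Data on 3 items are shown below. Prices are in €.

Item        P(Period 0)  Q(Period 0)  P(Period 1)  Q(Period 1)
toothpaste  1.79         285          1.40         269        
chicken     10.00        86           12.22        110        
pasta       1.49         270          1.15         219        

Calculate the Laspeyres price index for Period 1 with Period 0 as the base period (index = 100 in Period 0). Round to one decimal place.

Laspeyres price index uses base-period quantities as weights.
ΣP(Period 1)·Q(Period 0) = 1.40×285 + 12.22×86 + 1.15×270 = 399 + 1050.92 + 310.5 = 1760.42
ΣP(Period 0)·Q(Period 0) = 1.79×285 + 10.00×86 + 1.49×270 = 510.15 + 860 + 402.3 = 1772.45
Index = 1760.42 / 1772.45 × 100 = 99.3213

99.3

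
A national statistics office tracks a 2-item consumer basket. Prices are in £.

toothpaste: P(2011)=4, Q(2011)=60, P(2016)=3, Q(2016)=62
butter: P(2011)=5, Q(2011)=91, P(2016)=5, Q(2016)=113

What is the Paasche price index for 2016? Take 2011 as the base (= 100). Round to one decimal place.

92.4

Paasche price index uses current-period quantities as weights.
ΣP(2016)·Q(2016) = 3×62 + 5×113 = 186 + 565 = 751
ΣP(2011)·Q(2016) = 4×62 + 5×113 = 248 + 565 = 813
Index = 751 / 813 × 100 = 92.3739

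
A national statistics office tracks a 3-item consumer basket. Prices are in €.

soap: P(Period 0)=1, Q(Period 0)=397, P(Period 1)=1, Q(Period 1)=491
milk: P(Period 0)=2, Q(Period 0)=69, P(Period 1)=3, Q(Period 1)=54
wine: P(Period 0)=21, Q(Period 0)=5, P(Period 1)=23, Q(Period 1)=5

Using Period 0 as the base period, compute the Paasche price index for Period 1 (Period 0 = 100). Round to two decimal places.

Paasche price index uses current-period quantities as weights.
ΣP(Period 1)·Q(Period 1) = 1×491 + 3×54 + 23×5 = 491 + 162 + 115 = 768
ΣP(Period 0)·Q(Period 1) = 1×491 + 2×54 + 21×5 = 491 + 108 + 105 = 704
Index = 768 / 704 × 100 = 109.0909

109.09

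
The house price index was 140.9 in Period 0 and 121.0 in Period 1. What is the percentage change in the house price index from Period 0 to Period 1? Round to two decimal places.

-14.12%

Change = (121.0 − 140.9) / 140.9 × 100
       = -19.9 / 140.9 × 100 = -14.1235%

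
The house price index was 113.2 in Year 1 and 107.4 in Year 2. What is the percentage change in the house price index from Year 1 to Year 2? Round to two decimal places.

Change = (107.4 − 113.2) / 113.2 × 100
       = -5.8 / 113.2 × 100 = -5.1237%

-5.12%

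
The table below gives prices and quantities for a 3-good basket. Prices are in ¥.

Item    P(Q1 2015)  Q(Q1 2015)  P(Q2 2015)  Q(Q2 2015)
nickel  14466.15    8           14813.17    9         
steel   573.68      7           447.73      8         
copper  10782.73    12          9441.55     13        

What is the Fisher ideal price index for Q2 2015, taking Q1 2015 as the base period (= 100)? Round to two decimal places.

Laspeyres component (base-period weights):
ΣP(Q2 2015)Q(Q1 2015) = 14813.17×8 + 447.73×7 + 9441.55×12 = 118505.36 + 3134.11 + 113298.6 = 234938.07
ΣP(Q1 2015)Q(Q1 2015) = 14466.15×8 + 573.68×7 + 10782.73×12 = 115729.2 + 4015.76 + 129392.76 = 249137.72
L = 234938.07 / 249137.72 × 100 = 94.3005
Paasche component (current-period weights):
ΣP(Q2 2015)Q(Q2 2015) = 14813.17×9 + 447.73×8 + 9441.55×13 = 133318.53 + 3581.84 + 122740.15 = 259640.52
ΣP(Q1 2015)Q(Q2 2015) = 14466.15×9 + 573.68×8 + 10782.73×13 = 130195.35 + 4589.44 + 140175.49 = 274960.28
P = 259640.52 / 274960.28 × 100 = 94.4284
Fisher = √(L × P) = √(94.3005 × 94.4284) = 94.3644

94.36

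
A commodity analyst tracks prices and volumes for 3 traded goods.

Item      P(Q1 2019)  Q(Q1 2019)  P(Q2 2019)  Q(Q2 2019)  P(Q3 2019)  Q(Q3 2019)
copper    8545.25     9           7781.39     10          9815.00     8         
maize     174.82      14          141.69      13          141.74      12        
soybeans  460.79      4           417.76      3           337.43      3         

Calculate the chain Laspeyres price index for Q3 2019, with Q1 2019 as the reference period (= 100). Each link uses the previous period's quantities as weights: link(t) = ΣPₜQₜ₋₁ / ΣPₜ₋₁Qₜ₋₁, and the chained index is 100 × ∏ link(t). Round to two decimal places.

113.29

Link Q1 2019→Q2 2019:
ΣP(Q2 2019)Q(Q1 2019) = 7781.39×9 + 141.69×14 + 417.76×4 = 70032.51 + 1983.66 + 1671.04 = 73687.21
ΣP(Q1 2019)Q(Q1 2019) = 8545.25×9 + 174.82×14 + 460.79×4 = 76907.25 + 2447.48 + 1843.16 = 81197.89
link = 73687.21/81197.89 = 0.907502
Link Q2 2019→Q3 2019:
ΣP(Q3 2019)Q(Q2 2019) = 9815.00×10 + 141.74×13 + 337.43×3 = 98150 + 1842.62 + 1012.29 = 101004.91
ΣP(Q2 2019)Q(Q2 2019) = 7781.39×10 + 141.69×13 + 417.76×3 = 77813.9 + 1841.97 + 1253.28 = 80909.15
link = 101004.91/80909.15 = 1.248374
Chained index = 100 × 0.907502 × 1.248374 = 113.2902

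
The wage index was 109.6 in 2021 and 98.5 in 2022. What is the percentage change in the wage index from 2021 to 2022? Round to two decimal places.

-10.13%

Change = (98.5 − 109.6) / 109.6 × 100
       = -11.1 / 109.6 × 100 = -10.1277%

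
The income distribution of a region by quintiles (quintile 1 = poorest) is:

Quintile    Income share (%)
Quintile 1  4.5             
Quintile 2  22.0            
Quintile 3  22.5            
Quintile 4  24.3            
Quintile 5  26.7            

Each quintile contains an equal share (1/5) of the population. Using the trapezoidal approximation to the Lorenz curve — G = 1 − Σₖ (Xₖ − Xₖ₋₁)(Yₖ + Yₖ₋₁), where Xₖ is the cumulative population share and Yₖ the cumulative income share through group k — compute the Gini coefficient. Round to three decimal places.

Cumulative income shares Yₖ: 0.0450, 0.2650, 0.4900, 0.7330, 1.0000
Σ (Xₖ−Xₖ₋₁)(Yₖ+Yₖ₋₁) = (1/5)(0.0450+0.0000) + (1/5)(0.2650+0.0450) + (1/5)(0.4900+0.2650) + (1/5)(0.7330+0.4900) + (1/5)(1.0000+0.7330)
  = 0.0090 + 0.0620 + 0.1510 + 0.2446 + 0.3466 = 0.8132
G = 1 − 0.8132 = 0.1868

0.187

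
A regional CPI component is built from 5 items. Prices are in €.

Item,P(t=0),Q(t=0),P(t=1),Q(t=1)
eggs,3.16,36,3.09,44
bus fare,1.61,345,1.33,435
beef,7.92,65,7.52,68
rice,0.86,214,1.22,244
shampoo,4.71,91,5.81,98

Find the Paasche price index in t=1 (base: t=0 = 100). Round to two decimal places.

Paasche price index uses current-period quantities as weights.
ΣP(t=1)·Q(t=1) = 3.09×44 + 1.33×435 + 7.52×68 + 1.22×244 + 5.81×98 = 135.96 + 578.55 + 511.36 + 297.68 + 569.38 = 2092.93
ΣP(t=0)·Q(t=1) = 3.16×44 + 1.61×435 + 7.92×68 + 0.86×244 + 4.71×98 = 139.04 + 700.35 + 538.56 + 209.84 + 461.58 = 2049.37
Index = 2092.93 / 2049.37 × 100 = 102.1255

102.13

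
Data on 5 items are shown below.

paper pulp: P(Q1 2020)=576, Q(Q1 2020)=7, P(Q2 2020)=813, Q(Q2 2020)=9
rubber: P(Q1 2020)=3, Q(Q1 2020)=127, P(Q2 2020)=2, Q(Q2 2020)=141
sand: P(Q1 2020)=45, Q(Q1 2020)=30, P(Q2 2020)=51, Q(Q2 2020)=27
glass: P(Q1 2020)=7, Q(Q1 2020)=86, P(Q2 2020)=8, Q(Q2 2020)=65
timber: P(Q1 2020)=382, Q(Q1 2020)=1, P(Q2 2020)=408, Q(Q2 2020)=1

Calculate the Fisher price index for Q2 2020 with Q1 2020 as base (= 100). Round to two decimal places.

128.17

Laspeyres component (base-period weights):
ΣP(Q2 2020)Q(Q1 2020) = 813×7 + 2×127 + 51×30 + 8×86 + 408×1 = 5691 + 254 + 1530 + 688 + 408 = 8571
ΣP(Q1 2020)Q(Q1 2020) = 576×7 + 3×127 + 45×30 + 7×86 + 382×1 = 4032 + 381 + 1350 + 602 + 382 = 6747
L = 8571 / 6747 × 100 = 127.0342
Paasche component (current-period weights):
ΣP(Q2 2020)Q(Q2 2020) = 813×9 + 2×141 + 51×27 + 8×65 + 408×1 = 7317 + 282 + 1377 + 520 + 408 = 9904
ΣP(Q1 2020)Q(Q2 2020) = 576×9 + 3×141 + 45×27 + 7×65 + 382×1 = 5184 + 423 + 1215 + 455 + 382 = 7659
P = 9904 / 7659 × 100 = 129.3119
Fisher = √(L × P) = √(127.0342 × 129.3119) = 128.1680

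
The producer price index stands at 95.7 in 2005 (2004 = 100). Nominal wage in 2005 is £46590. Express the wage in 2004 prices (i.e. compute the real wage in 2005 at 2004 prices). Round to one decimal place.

Real = Nominal ÷ (Index/100) = 46590 ÷ (95.7/100)
     = 46590 ÷ 0.957 = 48683.3856

48683.4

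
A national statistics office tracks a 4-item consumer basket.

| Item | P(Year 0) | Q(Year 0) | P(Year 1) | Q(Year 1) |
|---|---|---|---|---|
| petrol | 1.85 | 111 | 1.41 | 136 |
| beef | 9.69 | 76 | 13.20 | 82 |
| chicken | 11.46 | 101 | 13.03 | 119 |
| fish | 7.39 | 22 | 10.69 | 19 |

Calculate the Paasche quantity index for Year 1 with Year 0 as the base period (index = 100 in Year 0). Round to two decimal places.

Paasche quantity index uses current-period prices as weights.
ΣP(Year 1)·Q(Year 1) = 1.41×136 + 13.20×82 + 13.03×119 + 10.69×19 = 191.76 + 1082.4 + 1550.57 + 203.11 = 3027.84
ΣP(Year 1)·Q(Year 0) = 1.41×111 + 13.20×76 + 13.03×101 + 10.69×22 = 156.51 + 1003.2 + 1316.03 + 235.18 = 2710.92
Index = 3027.84 / 2710.92 × 100 = 111.6905

111.69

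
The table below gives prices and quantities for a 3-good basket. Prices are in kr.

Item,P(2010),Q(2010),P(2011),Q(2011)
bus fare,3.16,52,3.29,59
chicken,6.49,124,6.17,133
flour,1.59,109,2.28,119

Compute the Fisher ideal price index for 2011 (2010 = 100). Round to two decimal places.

103.76

Laspeyres component (base-period weights):
ΣP(2011)Q(2010) = 3.29×52 + 6.17×124 + 2.28×109 = 171.08 + 765.08 + 248.52 = 1184.68
ΣP(2010)Q(2010) = 3.16×52 + 6.49×124 + 1.59×109 = 164.32 + 804.76 + 173.31 = 1142.39
L = 1184.68 / 1142.39 × 100 = 103.7019
Paasche component (current-period weights):
ΣP(2011)Q(2011) = 3.29×59 + 6.17×133 + 2.28×119 = 194.11 + 820.61 + 271.32 = 1286.04
ΣP(2010)Q(2011) = 3.16×59 + 6.49×133 + 1.59×119 = 186.44 + 863.17 + 189.21 = 1238.82
P = 1286.04 / 1238.82 × 100 = 103.8117
Fisher = √(L × P) = √(103.7019 × 103.8117) = 103.7568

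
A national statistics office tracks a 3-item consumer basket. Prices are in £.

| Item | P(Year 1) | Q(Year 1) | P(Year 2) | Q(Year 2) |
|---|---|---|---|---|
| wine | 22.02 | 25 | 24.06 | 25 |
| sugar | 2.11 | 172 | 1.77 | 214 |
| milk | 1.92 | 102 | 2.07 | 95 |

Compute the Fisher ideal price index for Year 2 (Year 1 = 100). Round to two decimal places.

100.03

Laspeyres component (base-period weights):
ΣP(Year 2)Q(Year 1) = 24.06×25 + 1.77×172 + 2.07×102 = 601.5 + 304.44 + 211.14 = 1117.08
ΣP(Year 1)Q(Year 1) = 22.02×25 + 2.11×172 + 1.92×102 = 550.5 + 362.92 + 195.84 = 1109.26
L = 1117.08 / 1109.26 × 100 = 100.7050
Paasche component (current-period weights):
ΣP(Year 2)Q(Year 2) = 24.06×25 + 1.77×214 + 2.07×95 = 601.5 + 378.78 + 196.65 = 1176.93
ΣP(Year 1)Q(Year 2) = 22.02×25 + 2.11×214 + 1.92×95 = 550.5 + 451.54 + 182.4 = 1184.44
P = 1176.93 / 1184.44 × 100 = 99.3659
Fisher = √(L × P) = √(100.7050 × 99.3659) = 100.0332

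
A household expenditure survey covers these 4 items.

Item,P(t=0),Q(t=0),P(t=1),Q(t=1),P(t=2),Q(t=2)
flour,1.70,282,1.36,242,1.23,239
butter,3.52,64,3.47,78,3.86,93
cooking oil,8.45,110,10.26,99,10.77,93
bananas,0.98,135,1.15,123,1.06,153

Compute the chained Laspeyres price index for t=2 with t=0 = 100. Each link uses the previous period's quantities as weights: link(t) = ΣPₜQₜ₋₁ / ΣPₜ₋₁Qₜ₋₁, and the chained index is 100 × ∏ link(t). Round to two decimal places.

Link t=0→t=1:
ΣP(t=1)Q(t=0) = 1.36×282 + 3.47×64 + 10.26×110 + 1.15×135 = 383.52 + 222.08 + 1128.6 + 155.25 = 1889.45
ΣP(t=0)Q(t=0) = 1.70×282 + 3.52×64 + 8.45×110 + 0.98×135 = 479.4 + 225.28 + 929.5 + 132.3 = 1766.48
link = 1889.45/1766.48 = 1.069613
Link t=1→t=2:
ΣP(t=2)Q(t=1) = 1.23×242 + 3.86×78 + 10.77×99 + 1.06×123 = 297.66 + 301.08 + 1066.23 + 130.38 = 1795.35
ΣP(t=1)Q(t=1) = 1.36×242 + 3.47×78 + 10.26×99 + 1.15×123 = 329.12 + 270.66 + 1015.74 + 141.45 = 1756.97
link = 1795.35/1756.97 = 1.021844
Chained index = 100 × 1.069613 × 1.021844 = 109.2978

109.30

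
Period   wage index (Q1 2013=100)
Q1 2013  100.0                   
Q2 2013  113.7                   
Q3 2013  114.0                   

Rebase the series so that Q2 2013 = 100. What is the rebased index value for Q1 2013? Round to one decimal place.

Rebased(Q1 2013) = 100.0 / 113.7 × 100 = 87.9507

88.0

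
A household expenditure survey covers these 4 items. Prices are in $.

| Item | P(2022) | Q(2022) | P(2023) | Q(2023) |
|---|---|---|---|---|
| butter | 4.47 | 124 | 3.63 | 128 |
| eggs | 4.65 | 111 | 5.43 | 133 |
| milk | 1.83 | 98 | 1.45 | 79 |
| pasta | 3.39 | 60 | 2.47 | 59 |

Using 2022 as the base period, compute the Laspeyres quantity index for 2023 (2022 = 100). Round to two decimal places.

105.64

Laspeyres quantity index uses base-period prices as weights.
ΣP(2022)·Q(2023) = 4.47×128 + 4.65×133 + 1.83×79 + 3.39×59 = 572.16 + 618.45 + 144.57 + 200.01 = 1535.19
ΣP(2022)·Q(2022) = 4.47×124 + 4.65×111 + 1.83×98 + 3.39×60 = 554.28 + 516.15 + 179.34 + 203.4 = 1453.17
Index = 1535.19 / 1453.17 × 100 = 105.6442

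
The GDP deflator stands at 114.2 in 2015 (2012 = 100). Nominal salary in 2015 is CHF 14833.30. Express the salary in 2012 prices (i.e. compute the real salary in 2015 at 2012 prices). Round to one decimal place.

12988.9

Real = Nominal ÷ (Index/100) = 14833.30 ÷ (114.2/100)
     = 14833.30 ÷ 1.142 = 12988.8792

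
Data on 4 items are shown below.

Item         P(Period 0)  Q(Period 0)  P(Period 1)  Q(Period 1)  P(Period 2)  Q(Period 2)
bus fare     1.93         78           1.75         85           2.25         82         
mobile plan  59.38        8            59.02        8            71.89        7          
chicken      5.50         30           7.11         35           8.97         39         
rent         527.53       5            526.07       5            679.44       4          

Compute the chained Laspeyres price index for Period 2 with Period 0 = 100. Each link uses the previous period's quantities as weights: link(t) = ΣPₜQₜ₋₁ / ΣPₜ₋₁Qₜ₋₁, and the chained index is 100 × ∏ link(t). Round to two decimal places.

Link Period 0→Period 1:
ΣP(Period 1)Q(Period 0) = 1.75×78 + 59.02×8 + 7.11×30 + 526.07×5 = 136.5 + 472.16 + 213.3 + 2630.35 = 3452.31
ΣP(Period 0)Q(Period 0) = 1.93×78 + 59.38×8 + 5.50×30 + 527.53×5 = 150.54 + 475.04 + 165 + 2637.65 = 3428.23
link = 3452.31/3428.23 = 1.007024
Link Period 1→Period 2:
ΣP(Period 2)Q(Period 1) = 2.25×85 + 71.89×8 + 8.97×35 + 679.44×5 = 191.25 + 575.12 + 313.95 + 3397.2 = 4477.52
ΣP(Period 1)Q(Period 1) = 1.75×85 + 59.02×8 + 7.11×35 + 526.07×5 = 148.75 + 472.16 + 248.85 + 2630.35 = 3500.11
link = 4477.52/3500.11 = 1.279251
Chained index = 100 × 1.007024 × 1.279251 = 128.8237

128.82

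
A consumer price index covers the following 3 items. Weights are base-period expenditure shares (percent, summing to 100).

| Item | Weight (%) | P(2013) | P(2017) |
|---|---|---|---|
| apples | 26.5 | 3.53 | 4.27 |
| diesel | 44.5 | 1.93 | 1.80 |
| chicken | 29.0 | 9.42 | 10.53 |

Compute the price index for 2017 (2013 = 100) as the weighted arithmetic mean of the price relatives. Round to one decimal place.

106.0

apples: 26.5 × (4.27/3.53) = 26.5 × 1.209632 = 32.0552
diesel: 44.5 × (1.80/1.93) = 44.5 × 0.932642 = 41.5026
chicken: 29.0 × (10.53/9.42) = 29.0 × 1.117834 = 32.4172
Index = Σ wᵢ·(p₁ᵢ/p₀ᵢ) = 32.0552 + 41.5026 + 32.4172 = 105.9750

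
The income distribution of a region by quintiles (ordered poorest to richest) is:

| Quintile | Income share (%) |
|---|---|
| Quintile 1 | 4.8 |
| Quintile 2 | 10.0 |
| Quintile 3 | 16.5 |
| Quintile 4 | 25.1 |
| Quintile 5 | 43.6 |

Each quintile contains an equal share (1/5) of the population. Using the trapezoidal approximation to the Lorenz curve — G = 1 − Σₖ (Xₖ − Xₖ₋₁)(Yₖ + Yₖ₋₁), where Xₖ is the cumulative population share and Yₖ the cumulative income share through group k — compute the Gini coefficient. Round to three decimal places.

0.371

Cumulative income shares Yₖ: 0.0480, 0.1480, 0.3130, 0.5640, 1.0000
Σ (Xₖ−Xₖ₋₁)(Yₖ+Yₖ₋₁) = (1/5)(0.0480+0.0000) + (1/5)(0.1480+0.0480) + (1/5)(0.3130+0.1480) + (1/5)(0.5640+0.3130) + (1/5)(1.0000+0.5640)
  = 0.0096 + 0.0392 + 0.0922 + 0.1754 + 0.3128 = 0.6292
G = 1 − 0.6292 = 0.3708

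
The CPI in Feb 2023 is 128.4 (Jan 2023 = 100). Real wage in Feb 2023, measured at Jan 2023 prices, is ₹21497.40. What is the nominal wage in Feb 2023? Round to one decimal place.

27602.7

Nominal = Real × (Index/100) = 21497.40 × (128.4/100)
        = 21497.40 × 1.284 = 27602.6616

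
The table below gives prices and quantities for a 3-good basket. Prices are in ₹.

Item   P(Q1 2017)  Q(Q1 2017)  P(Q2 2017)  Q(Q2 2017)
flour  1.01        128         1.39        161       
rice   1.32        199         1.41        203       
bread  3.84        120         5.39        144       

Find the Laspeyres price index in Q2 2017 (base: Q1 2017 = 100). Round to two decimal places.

Laspeyres price index uses base-period quantities as weights.
ΣP(Q2 2017)·Q(Q1 2017) = 1.39×128 + 1.41×199 + 5.39×120 = 177.92 + 280.59 + 646.8 = 1105.31
ΣP(Q1 2017)·Q(Q1 2017) = 1.01×128 + 1.32×199 + 3.84×120 = 129.28 + 262.68 + 460.8 = 852.76
Index = 1105.31 / 852.76 × 100 = 129.6156

129.62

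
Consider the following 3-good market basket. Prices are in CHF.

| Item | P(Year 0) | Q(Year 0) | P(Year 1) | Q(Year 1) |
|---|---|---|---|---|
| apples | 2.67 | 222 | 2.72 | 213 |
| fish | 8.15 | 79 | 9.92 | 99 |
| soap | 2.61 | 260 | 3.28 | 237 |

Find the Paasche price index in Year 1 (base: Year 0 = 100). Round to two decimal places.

117.28

Paasche price index uses current-period quantities as weights.
ΣP(Year 1)·Q(Year 1) = 2.72×213 + 9.92×99 + 3.28×237 = 579.36 + 982.08 + 777.36 = 2338.8
ΣP(Year 0)·Q(Year 1) = 2.67×213 + 8.15×99 + 2.61×237 = 568.71 + 806.85 + 618.57 = 1994.13
Index = 2338.8 / 1994.13 × 100 = 117.2842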